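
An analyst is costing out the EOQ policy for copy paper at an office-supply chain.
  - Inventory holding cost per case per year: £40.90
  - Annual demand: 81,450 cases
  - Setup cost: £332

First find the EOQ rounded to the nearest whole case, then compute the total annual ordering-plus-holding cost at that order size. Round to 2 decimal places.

£47,031.76

Q* = √(2·D·S / H) = √(2·81,450·332 / 40.9) = √1,322,317.8 ≈ 1,149.92 → Q = 1,150 cases
Orders/yr = 81,450/1,150 = 70.826; ordering cost = 70.826 × £332 = £23,514.26
Average inventory = 1,150/2 = 575; holding cost = 575 × £40.9 = £23,517.50
Total = £23,514.26 + £23,517.50 = £47,031.76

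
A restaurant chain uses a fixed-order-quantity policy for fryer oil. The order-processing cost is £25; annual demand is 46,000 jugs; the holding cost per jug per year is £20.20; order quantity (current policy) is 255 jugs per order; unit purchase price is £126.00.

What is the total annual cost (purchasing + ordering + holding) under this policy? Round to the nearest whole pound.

£5,803,085

Annual ordering cost = (D/Q)·S = (46,000/255) × 25 = £4,509.80
Annual holding cost  = (Q/2)·H = (255/2) × 20.2 = £2,575.50
Purchase cost = D·C = 46,000 × 126 = £5,796,000.00
Total = £4,509.80 + £2,575.50 + £5,796,000.00 = £5,803,085.30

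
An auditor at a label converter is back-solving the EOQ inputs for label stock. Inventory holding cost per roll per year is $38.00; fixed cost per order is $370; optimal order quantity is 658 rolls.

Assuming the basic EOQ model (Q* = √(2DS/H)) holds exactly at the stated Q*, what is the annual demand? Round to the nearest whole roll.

From Q* = √(2DS/H) ⇒ Q*² = 2DS/H.
D = Q²H / (2S) = 658² × 38 / (2 × 370) = 22,233.29

22,233 rolls per year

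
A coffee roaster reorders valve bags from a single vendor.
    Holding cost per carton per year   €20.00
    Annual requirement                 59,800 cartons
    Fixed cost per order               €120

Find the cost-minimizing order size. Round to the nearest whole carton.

Optimal lot size Q* = (2 × 59,800 × €120 / €20)^½ ≈ 847.11

847 cartons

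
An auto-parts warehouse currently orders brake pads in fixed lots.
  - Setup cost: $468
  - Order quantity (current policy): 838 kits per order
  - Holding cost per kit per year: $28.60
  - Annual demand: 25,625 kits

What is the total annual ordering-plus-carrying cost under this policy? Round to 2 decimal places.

$26,294.26

Ordering: D/Q × S = 25,625/838 × $468 = $14,310.86
Holding:  Q/2 × H = 838/2 × $28.6 = $11,983.40
Total = $14,310.86 + $11,983.40 = $26,294.26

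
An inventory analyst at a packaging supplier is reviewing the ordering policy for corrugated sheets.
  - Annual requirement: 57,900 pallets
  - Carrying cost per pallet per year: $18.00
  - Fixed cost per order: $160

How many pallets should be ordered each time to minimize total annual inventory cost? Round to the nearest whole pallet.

1,015 pallets

2DS/H = 2·57,900·160/18 = 1,029,333.33
EOQ = √1,029,333.33 ≈ 1,014.56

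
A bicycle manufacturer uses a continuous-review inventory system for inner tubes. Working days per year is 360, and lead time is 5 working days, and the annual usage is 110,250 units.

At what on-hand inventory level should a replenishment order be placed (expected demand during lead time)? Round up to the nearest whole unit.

Daily demand d = 110,250 / 360 = 306.250 units/day
Demand during lead time = 306.250 × 5 = 1,531.25
Reorder point = 1,531.25 → round up

1,532 units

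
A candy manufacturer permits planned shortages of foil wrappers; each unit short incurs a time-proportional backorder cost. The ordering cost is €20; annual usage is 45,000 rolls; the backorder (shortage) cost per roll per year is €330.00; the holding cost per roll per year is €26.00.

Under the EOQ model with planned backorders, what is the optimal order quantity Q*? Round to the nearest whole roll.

Q* = √(2DS/H) · √((H + b)/b)
   = √(2 × 45,000 × 20 / 26) · √((26 + 330) / 330)
   = 263.117 × 1.0386 ≈ 273.29

273 rolls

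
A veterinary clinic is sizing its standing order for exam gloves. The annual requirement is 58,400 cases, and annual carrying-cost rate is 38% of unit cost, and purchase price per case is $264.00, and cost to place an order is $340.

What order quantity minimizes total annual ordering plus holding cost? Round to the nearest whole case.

H = i·C = 0.38 × $264 = $100.3200 per case-year
2DS/H = 2·58,400·340/100.32 = 395,853.27
EOQ = √395,853.27 ≈ 629.17

629 cases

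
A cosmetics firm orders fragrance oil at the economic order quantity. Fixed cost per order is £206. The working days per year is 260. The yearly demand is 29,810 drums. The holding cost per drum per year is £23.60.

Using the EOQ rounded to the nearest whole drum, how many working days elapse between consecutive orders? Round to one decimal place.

Q* = √(2·D·S / H) = √(2·29,810·206 / 23.6) = √520,411.9 ≈ 721.40 → Q = 721 drums
Cycle time = (working days × Q)/D = (260 × 721) / 29,810 = 6.288 days

6.3 days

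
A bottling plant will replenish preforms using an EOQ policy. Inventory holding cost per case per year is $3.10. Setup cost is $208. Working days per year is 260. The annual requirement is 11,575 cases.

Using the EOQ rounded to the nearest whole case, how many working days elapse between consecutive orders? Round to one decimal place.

Q* = √(2·D·S / H) = √(2·11,575·208 / 3.1) = √1,553,290.3 ≈ 1,246.31 → Q = 1,246 cases
Cycle time = (working days × Q)/D = (260 × 1,246) / 11,575 = 27.988 days

28.0 days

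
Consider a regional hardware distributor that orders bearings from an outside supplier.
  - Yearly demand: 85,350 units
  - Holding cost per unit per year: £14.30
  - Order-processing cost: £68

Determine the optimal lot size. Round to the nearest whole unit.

901 units

Q* = √(2·D·S / H) = √(2·85,350·68 / 14.3) = √811,720.3 ≈ 900.96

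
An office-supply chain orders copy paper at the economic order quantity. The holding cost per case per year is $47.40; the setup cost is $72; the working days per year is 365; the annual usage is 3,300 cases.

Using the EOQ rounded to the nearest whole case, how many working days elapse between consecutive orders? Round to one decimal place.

11.1 days

2DS/H = 2·3,300·72/47.4 = 10,025.32
EOQ = √10,025.32 ≈ 100.13 → Q = 100 cases
Cycle time = (working days × Q)/D = (365 × 100) / 3,300 = 11.061 days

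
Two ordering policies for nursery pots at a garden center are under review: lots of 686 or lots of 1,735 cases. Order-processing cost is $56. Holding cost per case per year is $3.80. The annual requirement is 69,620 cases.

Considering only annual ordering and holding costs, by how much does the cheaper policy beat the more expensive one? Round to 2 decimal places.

$1,443.06

For each Q, cost = (D/Q)·S + (Q/2)·H.
TC(686) = (69,620/686)×56 + (686/2)×3.8 = $6,986.67
TC(1,735) = (69,620/1,735)×56 + (1,735/2)×3.8 = $5,543.60
|ΔTC| = |$6,986.67 − $5,543.60| = $1,443.06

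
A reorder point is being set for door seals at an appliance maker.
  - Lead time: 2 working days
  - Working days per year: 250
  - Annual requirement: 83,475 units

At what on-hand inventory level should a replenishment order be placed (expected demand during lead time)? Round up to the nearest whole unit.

Daily demand d = 83,475 / 250 = 333.900 units/day
Demand during lead time = 333.900 × 2 = 667.80
Reorder point = 667.80 → round up

668 units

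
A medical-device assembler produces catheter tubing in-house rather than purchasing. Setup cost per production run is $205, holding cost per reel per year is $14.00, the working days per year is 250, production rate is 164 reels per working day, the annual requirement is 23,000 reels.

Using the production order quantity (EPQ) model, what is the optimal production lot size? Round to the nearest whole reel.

d = 23,000/250 = 92.0000 reels/day;  effective holding cost H(1 − d/p) = 14·(1 − 92.0000/164) = 6.14634
Q* = √(2DS / H_eff) = √(2·23,000·205 / 6.14634) ≈ 1,238.65

1,239 reels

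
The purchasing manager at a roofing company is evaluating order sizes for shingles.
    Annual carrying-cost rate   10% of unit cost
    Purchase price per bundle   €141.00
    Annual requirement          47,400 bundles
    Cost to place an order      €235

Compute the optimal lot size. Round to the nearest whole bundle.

1,257 bundles

Holding cost per bundle per year: H = 10% × €141 = €14.1000
EOQ = √(2DS/H) = √(2 × 47,400 × 235 / 14.1)
    = √(1,580,000.00) ≈ 1,256.98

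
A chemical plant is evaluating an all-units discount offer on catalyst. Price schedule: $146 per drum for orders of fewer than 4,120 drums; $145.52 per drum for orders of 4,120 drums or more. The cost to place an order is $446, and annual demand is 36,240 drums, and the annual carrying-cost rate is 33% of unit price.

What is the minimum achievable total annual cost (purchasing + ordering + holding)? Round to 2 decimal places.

$5,330,504.80

H₁ = 33%×$146 = $48.1800;  H₂ = 33%×$145.52 = $48.0216
EOQ₁ = √(2×36,240×446/48.1800) = 819.11  (< 4,120, feasible at tier 1)
EOQ₂ = √(2×36,240×446/48.0216) = 820.46  (< 4,120 → use Q = 4,120 at tier-2 price)
TC(tier 1 (EOQ₁), Q≈819.1) = $5,330,504.80
TC(tier 2, Q≈4,120.0) = $5,376,492.36
Minimum at tier 1 (EOQ₁): $5,330,504.80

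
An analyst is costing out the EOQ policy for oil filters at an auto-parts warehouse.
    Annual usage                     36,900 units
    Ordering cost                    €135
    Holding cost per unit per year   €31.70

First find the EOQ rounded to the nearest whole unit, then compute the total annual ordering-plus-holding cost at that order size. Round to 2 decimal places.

€17,771.53

Q* = √(2·D·S / H) = √(2·36,900·135 / 31.7) = √314,290.2 ≈ 560.62 → Q = 561 units
Annual ordering cost = (D/Q)·S = (36,900/561) × 135 = €8,879.68
Annual holding cost  = (Q/2)·H = (561/2) × 31.7 = €8,891.85
Total = €8,879.68 + €8,891.85 = €17,771.53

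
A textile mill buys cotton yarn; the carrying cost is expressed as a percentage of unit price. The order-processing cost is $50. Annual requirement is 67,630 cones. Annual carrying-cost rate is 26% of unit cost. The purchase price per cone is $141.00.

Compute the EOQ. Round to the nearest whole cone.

430 cones

Holding cost per cone per year: H = 26% × $141 = $36.6600
Optimal lot size Q* = (2 × 67,630 × $50 / $36.66)^½ ≈ 429.51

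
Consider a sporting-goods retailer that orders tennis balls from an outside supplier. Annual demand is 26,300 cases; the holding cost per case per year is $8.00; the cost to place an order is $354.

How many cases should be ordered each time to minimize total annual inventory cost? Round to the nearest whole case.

Q* = √(2·D·S / H) = √(2·26,300·354 / 8) = √2,327,550.0 ≈ 1,525.63

1,526 cases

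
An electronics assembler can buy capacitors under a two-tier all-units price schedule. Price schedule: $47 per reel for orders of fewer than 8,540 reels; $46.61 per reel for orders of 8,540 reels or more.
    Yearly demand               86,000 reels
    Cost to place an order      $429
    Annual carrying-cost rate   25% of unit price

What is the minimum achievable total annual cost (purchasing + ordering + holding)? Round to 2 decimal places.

$4,062,536.32

H₁ = 25%×$47 = $11.7500;  H₂ = 25%×$46.61 = $11.6525
EOQ₁ = √(2×86,000×429/11.7500) = 2,505.96  (< 8,540, feasible at tier 1)
EOQ₂ = √(2×86,000×429/11.6525) = 2,516.42  (< 8,540 → use Q = 8,540 at tier-2 price)
TC(tier 1 (EOQ₁), Q≈2,506.0) = $4,071,445.02
TC(tier 2, Q≈8,540.0) = $4,062,536.32
Minimum at tier 2: $4,062,536.32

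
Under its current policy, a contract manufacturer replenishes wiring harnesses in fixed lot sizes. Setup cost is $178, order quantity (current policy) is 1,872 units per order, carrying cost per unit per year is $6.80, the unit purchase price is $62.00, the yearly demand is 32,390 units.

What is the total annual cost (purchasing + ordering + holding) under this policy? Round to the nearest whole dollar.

$2,017,625

Orders/yr = 32,390/1,872 = 17.302; ordering cost = 17.302 × $178 = $3,079.82
Average inventory = 1,872/2 = 936; holding cost = 936 × $6.8 = $6,364.80
Purchase cost = D·C = 32,390 × 62 = $2,008,180.00
Total = $3,079.82 + $6,364.80 + $2,008,180.00 = $2,017,624.62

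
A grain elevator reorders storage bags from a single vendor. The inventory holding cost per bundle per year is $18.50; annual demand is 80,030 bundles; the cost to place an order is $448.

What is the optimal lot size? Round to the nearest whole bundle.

Optimal lot size Q* = (2 × 80,030 × $448 / $18.5)^½ ≈ 1,968.77

1,969 bundles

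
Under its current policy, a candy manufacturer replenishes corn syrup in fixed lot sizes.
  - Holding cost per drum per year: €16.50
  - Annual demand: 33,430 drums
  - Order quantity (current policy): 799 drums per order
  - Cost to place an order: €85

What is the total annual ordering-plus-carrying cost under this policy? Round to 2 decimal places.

Ordering: D/Q × S = 33,430/799 × €85 = €3,556.38
Holding:  Q/2 × H = 799/2 × €16.5 = €6,591.75
Total = €3,556.38 + €6,591.75 = €10,148.13

€10,148.13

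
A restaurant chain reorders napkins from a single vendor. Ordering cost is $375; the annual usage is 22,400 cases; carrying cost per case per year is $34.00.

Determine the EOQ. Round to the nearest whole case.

703 cases

EOQ = √(2DS/H) = √(2 × 22,400 × 375 / 34)
    = √(494,117.65) ≈ 702.94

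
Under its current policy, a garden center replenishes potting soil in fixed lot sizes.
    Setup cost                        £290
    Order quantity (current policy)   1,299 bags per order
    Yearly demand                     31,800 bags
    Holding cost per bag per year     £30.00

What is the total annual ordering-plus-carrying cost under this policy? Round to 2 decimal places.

Ordering: D/Q × S = 31,800/1,299 × £290 = £7,099.31
Holding:  Q/2 × H = 1,299/2 × £30 = £19,485.00
Total = £7,099.31 + £19,485.00 = £26,584.31

£26,584.31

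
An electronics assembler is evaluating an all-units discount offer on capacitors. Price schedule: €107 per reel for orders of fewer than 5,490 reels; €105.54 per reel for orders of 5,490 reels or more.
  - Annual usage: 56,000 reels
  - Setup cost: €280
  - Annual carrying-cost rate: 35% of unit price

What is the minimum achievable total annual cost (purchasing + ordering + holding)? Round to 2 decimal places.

€6,014,493.66

H₁ = 35%×€107 = €37.4500;  H₂ = 35%×€105.54 = €36.9390
EOQ₁ = √(2×56,000×280/37.4500) = 915.09  (< 5,490, feasible at tier 1)
EOQ₂ = √(2×56,000×280/36.9390) = 921.39  (< 5,490 → use Q = 5,490 at tier-2 price)
TC(tier 1 (EOQ₁), Q≈915.1) = €6,026,269.99
TC(tier 2, Q≈5,490.0) = €6,014,493.66
Minimum at tier 2: €6,014,493.66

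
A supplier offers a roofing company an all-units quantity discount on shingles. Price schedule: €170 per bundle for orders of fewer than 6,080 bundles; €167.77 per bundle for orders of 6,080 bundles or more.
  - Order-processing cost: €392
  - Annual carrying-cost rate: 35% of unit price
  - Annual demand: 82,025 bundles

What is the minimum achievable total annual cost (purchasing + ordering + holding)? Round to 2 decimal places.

H₁ = 35%×€170 = €59.5000;  H₂ = 35%×€167.77 = €58.7195
EOQ₁ = √(2×82,025×392/59.5000) = 1,039.62  (< 6,080, feasible at tier 1)
EOQ₂ = √(2×82,025×392/58.7195) = 1,046.50  (< 6,080 → use Q = 6,080 at tier-2 price)
TC(tier 1 (EOQ₁), Q≈1,039.6) = €14,006,107.11
TC(tier 2, Q≈6,080.0) = €13,945,129.98
Minimum at tier 2: €13,945,129.98

€13,945,129.98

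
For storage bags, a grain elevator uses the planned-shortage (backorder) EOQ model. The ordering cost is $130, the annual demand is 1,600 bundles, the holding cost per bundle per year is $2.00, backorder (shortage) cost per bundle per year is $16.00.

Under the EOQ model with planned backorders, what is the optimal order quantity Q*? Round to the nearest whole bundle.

484 bundles

Basic EOQ = √(2·1,600·130/2) = 456.070
Backorder adjustment √((H+b)/b) = √((2+16)/16) = 1.0607
Q* = 456.070 × 1.0607 ≈ 483.74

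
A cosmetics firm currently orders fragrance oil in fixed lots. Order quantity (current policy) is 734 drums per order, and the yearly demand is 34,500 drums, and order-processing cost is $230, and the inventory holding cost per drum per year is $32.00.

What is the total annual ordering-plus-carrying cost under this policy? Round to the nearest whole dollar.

$22,555

Ordering: D/Q × S = 34,500/734 × $230 = $10,810.63
Holding:  Q/2 × H = 734/2 × $32 = $11,744.00
Total = $10,810.63 + $11,744.00 = $22,554.63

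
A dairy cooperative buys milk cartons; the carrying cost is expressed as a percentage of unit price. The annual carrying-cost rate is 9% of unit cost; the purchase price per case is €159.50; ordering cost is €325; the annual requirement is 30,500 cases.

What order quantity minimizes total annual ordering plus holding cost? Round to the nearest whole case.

Holding cost per case per year: H = 9% × €159.5 = €14.3550
EOQ = √(2DS/H) = √(2 × 30,500 × 325 / 14.355)
    = √(1,381,051.90) ≈ 1,175.18

1,175 cases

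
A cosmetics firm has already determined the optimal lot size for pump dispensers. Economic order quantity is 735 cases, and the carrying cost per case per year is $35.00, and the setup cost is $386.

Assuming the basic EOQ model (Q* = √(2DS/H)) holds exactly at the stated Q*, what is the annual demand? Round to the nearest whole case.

24,492 cases per year

Since Q* = (2DS/H)^½, squaring gives Q*²·H = 2DS.
D = Q²H / (2S) = 735² × 35 / (2 × 386) = 24,492.07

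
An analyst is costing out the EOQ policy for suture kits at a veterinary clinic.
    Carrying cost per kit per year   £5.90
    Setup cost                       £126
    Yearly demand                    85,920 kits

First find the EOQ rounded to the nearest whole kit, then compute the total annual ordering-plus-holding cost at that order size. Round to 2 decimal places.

Q* = √(2·D·S / H) = √(2·85,920·126 / 5.9) = √3,669,803.4 ≈ 1,915.67 → Q = 1,916 kits
Orders/yr = 85,920/1,916 = 44.843; ordering cost = 44.843 × £126 = £5,650.27
Average inventory = 1,916/2 = 958; holding cost = 958 × £5.9 = £5,652.20
Total = £5,650.27 + £5,652.20 = £11,302.47

£11,302.47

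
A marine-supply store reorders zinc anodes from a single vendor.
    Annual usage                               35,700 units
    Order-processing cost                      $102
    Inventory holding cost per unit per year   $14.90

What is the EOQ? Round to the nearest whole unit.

Optimal lot size Q* = (2 × 35,700 × $102 / $14.9)^½ ≈ 699.13

699 units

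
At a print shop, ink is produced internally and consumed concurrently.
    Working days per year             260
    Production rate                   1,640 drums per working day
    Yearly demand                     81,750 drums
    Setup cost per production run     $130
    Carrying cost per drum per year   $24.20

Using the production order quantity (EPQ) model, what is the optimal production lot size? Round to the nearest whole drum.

1,042 drums

d = 81,750/260 = 314.4231 drums/day;  effective holding cost H(1 − d/p) = 24.2·(1 − 314.4231/1640) = 19.56034
Q* = √(2DS / H_eff) = √(2·81,750·130 / 19.56034) ≈ 1,042.42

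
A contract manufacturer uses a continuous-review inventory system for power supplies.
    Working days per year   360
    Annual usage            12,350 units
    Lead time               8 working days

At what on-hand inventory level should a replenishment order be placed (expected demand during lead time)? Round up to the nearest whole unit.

Daily demand d = 12,350 / 360 = 34.306 units/day
Demand during lead time = 34.306 × 8 = 274.44
Reorder point = 274.44 → round up

275 units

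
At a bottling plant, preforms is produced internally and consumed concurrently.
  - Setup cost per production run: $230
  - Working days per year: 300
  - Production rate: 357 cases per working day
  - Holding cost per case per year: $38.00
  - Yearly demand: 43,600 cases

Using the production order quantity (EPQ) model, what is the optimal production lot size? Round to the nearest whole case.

d = 43,600/300 = 145.3333 cases/day;  effective holding cost H(1 − d/p) = 38·(1 − 145.3333/357) = 22.53035
Q* = √(2DS / H_eff) = √(2·43,600·230 / 22.53035) ≈ 943.49

943 cases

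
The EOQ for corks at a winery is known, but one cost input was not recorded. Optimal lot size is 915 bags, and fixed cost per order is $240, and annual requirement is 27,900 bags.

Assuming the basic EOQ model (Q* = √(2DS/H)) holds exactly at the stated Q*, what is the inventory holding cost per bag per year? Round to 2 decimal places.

EOQ relation: Q² = 2DS/H, so rearrange for the unknown.
H = 2DS / Q² = 2 × 27,900 × 240 / 915² = 15.9957

$16.00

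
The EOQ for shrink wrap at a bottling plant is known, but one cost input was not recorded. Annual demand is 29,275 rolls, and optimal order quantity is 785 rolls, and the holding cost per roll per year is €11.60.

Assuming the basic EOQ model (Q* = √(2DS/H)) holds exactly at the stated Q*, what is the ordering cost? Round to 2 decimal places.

€122.09

EOQ relation: Q² = 2DS/H, so rearrange for the unknown.
S = Q²H / (2D) = 785² × 11.6 / (2 × 29,275) = 122.0873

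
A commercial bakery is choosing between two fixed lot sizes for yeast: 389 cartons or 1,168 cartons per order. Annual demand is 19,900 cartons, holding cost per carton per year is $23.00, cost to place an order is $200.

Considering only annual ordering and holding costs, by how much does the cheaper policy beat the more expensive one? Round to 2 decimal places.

Annual cost at Q: ordering D·S/Q plus holding Q·H/2.
TC(389) = (19,900/389)×200 + (389/2)×23 = $14,704.86
TC(1,168) = (19,900/1,168)×200 + (1,168/2)×23 = $16,839.53
|ΔTC| = |$14,704.86 − $16,839.53| = $2,134.67

$2,134.67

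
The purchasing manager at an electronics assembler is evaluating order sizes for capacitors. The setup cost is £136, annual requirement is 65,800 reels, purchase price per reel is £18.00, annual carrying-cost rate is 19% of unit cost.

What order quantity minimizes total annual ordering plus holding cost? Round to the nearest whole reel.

2,288 reels

Carrying cost H = £18 × 19% = £3.4200/reel/yr
Q* = √(2·D·S / H) = √(2·65,800·136 / 3.42) = √5,233,216.4 ≈ 2,287.62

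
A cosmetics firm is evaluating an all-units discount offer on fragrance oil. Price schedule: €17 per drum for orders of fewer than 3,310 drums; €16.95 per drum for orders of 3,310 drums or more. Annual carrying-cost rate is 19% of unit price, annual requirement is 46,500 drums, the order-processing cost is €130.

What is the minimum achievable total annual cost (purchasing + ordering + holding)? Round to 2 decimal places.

H₁ = 19%×€17 = €3.2300;  H₂ = 19%×€16.95 = €3.2205
EOQ₁ = √(2×46,500×130/3.2300) = 1,934.69  (< 3,310, feasible at tier 1)
EOQ₂ = √(2×46,500×130/3.2205) = 1,937.54  (< 3,310 → use Q = 3,310 at tier-2 price)
TC(tier 1 (EOQ₁), Q≈1,934.7) = €796,749.06
TC(tier 2, Q≈3,310.0) = €795,331.21
Minimum at tier 2: €795,331.21

€795,331.21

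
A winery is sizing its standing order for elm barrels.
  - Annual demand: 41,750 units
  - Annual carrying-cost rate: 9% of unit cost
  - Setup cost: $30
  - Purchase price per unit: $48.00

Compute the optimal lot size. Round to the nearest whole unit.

H = i·C = 0.09 × $48 = $4.3200 per unit-year
Optimal lot size Q* = (2 × 41,750 × $30 / $4.32)^½ ≈ 761.49

761 units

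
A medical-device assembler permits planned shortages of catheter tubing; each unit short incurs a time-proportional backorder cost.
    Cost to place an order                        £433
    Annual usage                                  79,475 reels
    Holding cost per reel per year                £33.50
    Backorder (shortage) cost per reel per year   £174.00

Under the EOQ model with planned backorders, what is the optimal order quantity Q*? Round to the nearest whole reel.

1,565 reels

Q* = √(2DS/H) · √((H + b)/b)
   = √(2 × 79,475 × 433 / 33.5) · √((33.5 + 174) / 174)
   = 1,433.349 × 1.0920 ≈ 1,565.26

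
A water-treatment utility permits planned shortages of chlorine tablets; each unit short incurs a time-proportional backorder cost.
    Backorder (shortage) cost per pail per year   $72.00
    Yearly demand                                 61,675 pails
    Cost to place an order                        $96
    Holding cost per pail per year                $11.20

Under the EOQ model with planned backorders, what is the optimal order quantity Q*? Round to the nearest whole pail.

1,105 pails

Basic EOQ = √(2·61,675·96/11.2) = 1,028.244
Backorder adjustment √((H+b)/b) = √((11.2+72)/72) = 1.0750
Q* = 1,028.244 × 1.0750 ≈ 1,105.33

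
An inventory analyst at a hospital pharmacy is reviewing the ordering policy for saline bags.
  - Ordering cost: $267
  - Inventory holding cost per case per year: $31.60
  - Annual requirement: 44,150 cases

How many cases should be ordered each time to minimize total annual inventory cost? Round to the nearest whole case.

EOQ = √(2DS/H) = √(2 × 44,150 × 267 / 31.6)
    = √(746,079.11) ≈ 863.76

864 cases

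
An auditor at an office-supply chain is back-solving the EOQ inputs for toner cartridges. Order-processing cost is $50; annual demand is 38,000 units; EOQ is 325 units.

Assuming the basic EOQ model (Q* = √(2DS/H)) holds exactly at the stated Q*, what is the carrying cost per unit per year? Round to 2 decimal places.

$35.98

From Q* = √(2DS/H) ⇒ Q*² = 2DS/H.
H = 2DS / Q² = 2 × 38,000 × 50 / 325² = 35.9763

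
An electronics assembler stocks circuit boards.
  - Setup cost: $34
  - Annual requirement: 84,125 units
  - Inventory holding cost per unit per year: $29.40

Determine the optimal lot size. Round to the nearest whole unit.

441 units

Q* = √(2·D·S / H) = √(2·84,125·34 / 29.4) = √194,574.8 ≈ 441.11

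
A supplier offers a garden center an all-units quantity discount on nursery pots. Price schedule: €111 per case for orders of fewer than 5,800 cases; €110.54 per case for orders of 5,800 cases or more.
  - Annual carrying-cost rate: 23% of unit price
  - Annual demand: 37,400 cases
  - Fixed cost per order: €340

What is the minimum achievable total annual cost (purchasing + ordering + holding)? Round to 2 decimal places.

€4,176,880.95

H₁ = 23%×€111 = €25.5300;  H₂ = 23%×€110.54 = €25.4242
EOQ₁ = √(2×37,400×340/25.5300) = 998.08  (< 5,800, feasible at tier 1)
EOQ₂ = √(2×37,400×340/25.4242) = 1,000.15  (< 5,800 → use Q = 5,800 at tier-2 price)
TC(tier 1 (EOQ₁), Q≈998.1) = €4,176,880.95
TC(tier 2, Q≈5,800.0) = €4,210,118.59
Minimum at tier 1 (EOQ₁): €4,176,880.95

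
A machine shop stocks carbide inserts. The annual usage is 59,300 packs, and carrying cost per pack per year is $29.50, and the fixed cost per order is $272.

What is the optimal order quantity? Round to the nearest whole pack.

1,046 packs

2DS/H = 2·59,300·272/29.5 = 1,093,532.20
EOQ = √1,093,532.20 ≈ 1,045.72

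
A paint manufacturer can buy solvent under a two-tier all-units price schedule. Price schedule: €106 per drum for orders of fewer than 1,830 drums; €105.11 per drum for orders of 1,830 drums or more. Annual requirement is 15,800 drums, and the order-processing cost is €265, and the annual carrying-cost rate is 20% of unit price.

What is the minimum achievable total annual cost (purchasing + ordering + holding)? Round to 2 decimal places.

€1,682,261.11

H₁ = 20%×€106 = €21.2000;  H₂ = 20%×€105.11 = €21.0220
EOQ₁ = √(2×15,800×265/21.2000) = 628.49  (< 1,830, feasible at tier 1)
EOQ₂ = √(2×15,800×265/21.0220) = 631.15  (< 1,830 → use Q = 1,830 at tier-2 price)
TC(tier 1 (EOQ₁), Q≈628.5) = €1,688,123.99
TC(tier 2, Q≈1,830.0) = €1,682,261.11
Minimum at tier 2: €1,682,261.11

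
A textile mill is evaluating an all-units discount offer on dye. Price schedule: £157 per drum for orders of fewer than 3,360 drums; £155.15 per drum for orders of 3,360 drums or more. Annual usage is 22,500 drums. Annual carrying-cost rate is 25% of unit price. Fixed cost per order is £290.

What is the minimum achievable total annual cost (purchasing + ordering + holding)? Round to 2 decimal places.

H₁ = 25%×£157 = £39.2500;  H₂ = 25%×£155.15 = £38.7875
EOQ₁ = √(2×22,500×290/39.2500) = 576.61  (< 3,360, feasible at tier 1)
EOQ₂ = √(2×22,500×290/38.7875) = 580.04  (< 3,360 → use Q = 3,360 at tier-2 price)
TC(tier 1 (EOQ₁), Q≈576.6) = £3,555,132.11
TC(tier 2, Q≈3,360.0) = £3,557,979.96
Minimum at tier 1 (EOQ₁): £3,555,132.11

£3,555,132.11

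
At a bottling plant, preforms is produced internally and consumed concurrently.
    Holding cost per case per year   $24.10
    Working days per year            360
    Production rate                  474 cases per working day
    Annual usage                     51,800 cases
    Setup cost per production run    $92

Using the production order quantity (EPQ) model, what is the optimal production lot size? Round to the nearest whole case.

Daily demand d = 51,800/360 = 143.889; p = 474; 1 − d/p = 0.69644
EPQ = √(2DS / (H(1 − d/p)))
    = √(2 × 51,800 × 92 / (24.1 × 0.69644)) ≈ 753.57

754 cases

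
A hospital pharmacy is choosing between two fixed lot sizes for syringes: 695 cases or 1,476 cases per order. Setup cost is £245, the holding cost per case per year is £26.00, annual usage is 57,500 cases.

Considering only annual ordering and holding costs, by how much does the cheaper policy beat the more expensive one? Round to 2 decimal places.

Annual cost at Q: ordering D·S/Q plus holding Q·H/2.
TC(695) = (57,500/695)×245 + (695/2)×26 = £29,304.78
TC(1,476) = (57,500/1,476)×245 + (1,476/2)×26 = £28,732.38
Lots of 1,476 are cheaper by £572.41.

£572.41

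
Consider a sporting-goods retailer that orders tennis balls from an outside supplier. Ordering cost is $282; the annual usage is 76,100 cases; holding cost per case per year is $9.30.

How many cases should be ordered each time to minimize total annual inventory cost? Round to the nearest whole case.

2,148 cases

Q* = √(2·D·S / H) = √(2·76,100·282 / 9.3) = √4,615,096.8 ≈ 2,148.28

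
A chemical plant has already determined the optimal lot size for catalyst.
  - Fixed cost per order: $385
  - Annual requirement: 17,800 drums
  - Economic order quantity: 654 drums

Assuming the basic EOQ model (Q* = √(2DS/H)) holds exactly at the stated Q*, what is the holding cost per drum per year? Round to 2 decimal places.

EOQ relation: Q² = 2DS/H, so rearrange for the unknown.
H = 2DS / Q² = 2 × 17,800 × 385 / 654² = 32.0446

$32.04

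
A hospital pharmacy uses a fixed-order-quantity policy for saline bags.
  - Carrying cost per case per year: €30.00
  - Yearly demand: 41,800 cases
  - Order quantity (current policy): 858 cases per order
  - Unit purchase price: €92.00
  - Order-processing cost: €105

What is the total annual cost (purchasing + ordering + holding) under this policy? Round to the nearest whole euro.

Annual ordering cost = (D/Q)·S = (41,800/858) × 105 = €5,115.38
Annual holding cost  = (Q/2)·H = (858/2) × 30 = €12,870.00
Purchase cost = D·C = 41,800 × 92 = €3,845,600.00
Total = €5,115.38 + €12,870.00 + €3,845,600.00 = €3,863,585.38

€3,863,585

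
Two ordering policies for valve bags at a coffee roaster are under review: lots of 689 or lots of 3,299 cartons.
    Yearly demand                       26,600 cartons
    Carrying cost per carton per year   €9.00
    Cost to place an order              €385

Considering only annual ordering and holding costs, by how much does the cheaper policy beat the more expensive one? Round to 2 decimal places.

Annual cost at Q: ordering D·S/Q plus holding Q·H/2.
TC(689) = (26,600/689)×385 + (689/2)×9 = €17,964.07
TC(3,299) = (26,600/3,299)×385 + (3,299/2)×9 = €17,949.77
Lots of 3,299 are cheaper by €14.30.

€14.30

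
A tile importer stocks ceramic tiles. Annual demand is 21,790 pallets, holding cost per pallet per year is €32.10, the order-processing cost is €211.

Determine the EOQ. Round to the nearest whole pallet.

EOQ = √(2DS/H) = √(2 × 21,790 × 211 / 32.1)
    = √(286,460.44) ≈ 535.22

535 pallets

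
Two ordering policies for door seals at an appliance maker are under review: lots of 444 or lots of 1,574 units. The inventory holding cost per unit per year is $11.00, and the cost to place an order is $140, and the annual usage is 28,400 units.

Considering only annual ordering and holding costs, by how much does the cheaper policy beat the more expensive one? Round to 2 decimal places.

Annual cost at Q: ordering D·S/Q plus holding Q·H/2.
TC(444) = (28,400/444)×140 + (444/2)×11 = $11,396.95
TC(1,574) = (28,400/1,574)×140 + (1,574/2)×11 = $11,183.05
Cheaper: Q = 1,574.  Difference = $213.91

$213.91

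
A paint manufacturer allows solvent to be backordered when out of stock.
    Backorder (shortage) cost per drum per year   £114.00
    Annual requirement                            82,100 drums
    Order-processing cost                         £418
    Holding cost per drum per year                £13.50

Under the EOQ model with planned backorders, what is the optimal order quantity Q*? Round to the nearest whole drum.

2,385 drums

Q* = √(2DS/H) · √((H + b)/b)
   = √(2 × 82,100 × 418 / 13.5) · √((13.5 + 114) / 114)
   = 2,254.799 × 1.0576 ≈ 2,384.57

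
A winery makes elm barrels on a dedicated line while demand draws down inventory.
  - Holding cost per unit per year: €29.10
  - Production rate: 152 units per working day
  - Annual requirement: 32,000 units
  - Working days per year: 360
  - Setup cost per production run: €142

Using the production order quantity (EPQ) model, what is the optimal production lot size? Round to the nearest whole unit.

d = 32,000/360 = 88.8889 units/day;  effective holding cost H(1 − d/p) = 29.1·(1 − 88.8889/152) = 12.08246
Q* = √(2DS / H_eff) = √(2·32,000·142 / 12.08246) ≈ 867.27

867 units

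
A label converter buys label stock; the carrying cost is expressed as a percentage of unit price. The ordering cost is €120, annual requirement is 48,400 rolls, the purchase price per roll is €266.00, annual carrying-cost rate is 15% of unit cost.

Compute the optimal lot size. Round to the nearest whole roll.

540 rolls

H = i·C = 0.15 × €266 = €39.9000 per roll-year
EOQ = √(2DS/H) = √(2 × 48,400 × 120 / 39.9)
    = √(291,127.82) ≈ 539.56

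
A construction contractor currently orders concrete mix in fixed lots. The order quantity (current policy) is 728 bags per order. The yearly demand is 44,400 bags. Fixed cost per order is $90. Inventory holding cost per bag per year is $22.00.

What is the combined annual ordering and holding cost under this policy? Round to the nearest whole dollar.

$13,497

Annual ordering cost = (D/Q)·S = (44,400/728) × 90 = $5,489.01
Annual holding cost  = (Q/2)·H = (728/2) × 22 = $8,008.00
Total = $5,489.01 + $8,008.00 = $13,497.01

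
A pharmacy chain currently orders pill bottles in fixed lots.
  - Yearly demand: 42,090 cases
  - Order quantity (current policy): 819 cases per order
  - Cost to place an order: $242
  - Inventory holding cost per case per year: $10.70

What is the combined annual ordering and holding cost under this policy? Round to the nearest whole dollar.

Orders/yr = 42,090/819 = 51.392; ordering cost = 51.392 × $242 = $12,436.85
Average inventory = 819/2 = 409.5; holding cost = 409.5 × $10.7 = $4,381.65
Total = $12,436.85 + $4,381.65 = $16,818.50

$16,818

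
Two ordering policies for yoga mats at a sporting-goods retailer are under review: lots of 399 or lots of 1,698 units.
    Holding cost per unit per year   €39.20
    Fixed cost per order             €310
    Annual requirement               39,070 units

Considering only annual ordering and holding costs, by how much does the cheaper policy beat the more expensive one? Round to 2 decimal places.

€2,238.18

TC(Q) = (D/Q)S + (Q/2)H
TC(399) = (39,070/399)×310 + (399/2)×39.2 = €38,175.54
TC(1,698) = (39,070/1,698)×310 + (1,698/2)×39.2 = €40,413.72
|ΔTC| = |€38,175.54 − €40,413.72| = €2,238.18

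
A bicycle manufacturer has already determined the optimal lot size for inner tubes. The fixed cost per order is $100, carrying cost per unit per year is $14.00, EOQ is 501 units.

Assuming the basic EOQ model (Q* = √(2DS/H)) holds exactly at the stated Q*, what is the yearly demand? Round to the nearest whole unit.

EOQ relation: Q² = 2DS/H, so rearrange for the unknown.
D = Q²H / (2S) = 501² × 14 / (2 × 100) = 17,570.07

17,570 units per year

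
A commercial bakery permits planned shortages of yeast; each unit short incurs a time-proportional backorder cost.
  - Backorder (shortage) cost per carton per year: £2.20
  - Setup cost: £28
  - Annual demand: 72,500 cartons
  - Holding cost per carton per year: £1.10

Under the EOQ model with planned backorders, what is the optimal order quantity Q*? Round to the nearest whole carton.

2,353 cartons

Basic EOQ = √(2·72,500·28/1.1) = 1,921.174
Backorder adjustment √((H+b)/b) = √((1.1+2.2)/2.2) = 1.2247
Q* = 1,921.174 × 1.2247 ≈ 2,352.95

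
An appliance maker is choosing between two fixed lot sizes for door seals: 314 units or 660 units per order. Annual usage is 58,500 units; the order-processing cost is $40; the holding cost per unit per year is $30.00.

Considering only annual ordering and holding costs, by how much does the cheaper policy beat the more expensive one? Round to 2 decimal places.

$1,283.23

For each Q, cost = (D/Q)·S + (Q/2)·H.
TC(314) = (58,500/314)×40 + (314/2)×30 = $12,162.23
TC(660) = (58,500/660)×40 + (660/2)×30 = $13,445.45
|ΔTC| = |$12,162.23 − $13,445.45| = $1,283.23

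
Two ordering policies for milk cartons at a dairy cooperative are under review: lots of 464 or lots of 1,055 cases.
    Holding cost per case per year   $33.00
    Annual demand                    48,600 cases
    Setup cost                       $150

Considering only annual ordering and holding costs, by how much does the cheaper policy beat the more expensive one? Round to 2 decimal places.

For each Q, cost = (D/Q)·S + (Q/2)·H.
TC(464) = (48,600/464)×150 + (464/2)×33 = $23,367.21
TC(1,055) = (48,600/1,055)×150 + (1,055/2)×33 = $24,317.45
Cheaper: Q = 464.  Difference = $950.25

$950.25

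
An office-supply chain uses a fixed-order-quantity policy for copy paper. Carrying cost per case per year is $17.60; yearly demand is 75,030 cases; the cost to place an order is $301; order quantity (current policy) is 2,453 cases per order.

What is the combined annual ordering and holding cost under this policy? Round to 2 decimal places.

$30,793.10

Annual ordering cost = (D/Q)·S = (75,030/2,453) × 301 = $9,206.70
Annual holding cost  = (Q/2)·H = (2,453/2) × 17.6 = $21,586.40
Total = $9,206.70 + $21,586.40 = $30,793.10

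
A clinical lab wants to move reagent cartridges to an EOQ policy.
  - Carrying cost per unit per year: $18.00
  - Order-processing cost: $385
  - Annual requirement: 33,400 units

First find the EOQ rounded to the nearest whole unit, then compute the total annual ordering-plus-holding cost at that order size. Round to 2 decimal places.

Q* = √(2·D·S / H) = √(2·33,400·385 / 18) = √1,428,777.8 ≈ 1,195.31 → Q = 1,195 units
Annual ordering cost = (D/Q)·S = (33,400/1,195) × 385 = $10,760.67
Annual holding cost  = (Q/2)·H = (1,195/2) × 18 = $10,755.00
Total = $10,760.67 + $10,755.00 = $21,515.67

$21,515.67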